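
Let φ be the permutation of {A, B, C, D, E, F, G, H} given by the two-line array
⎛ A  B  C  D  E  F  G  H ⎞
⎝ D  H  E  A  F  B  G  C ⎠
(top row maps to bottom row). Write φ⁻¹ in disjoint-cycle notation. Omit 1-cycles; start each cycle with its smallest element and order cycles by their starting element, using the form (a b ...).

The cycle decomposition of φ is (A D)(B H C E F).
The inverse reverses every cycle; in canonical form, φ⁻¹ = (A D)(B F E C H).

(A D)(B F E C H)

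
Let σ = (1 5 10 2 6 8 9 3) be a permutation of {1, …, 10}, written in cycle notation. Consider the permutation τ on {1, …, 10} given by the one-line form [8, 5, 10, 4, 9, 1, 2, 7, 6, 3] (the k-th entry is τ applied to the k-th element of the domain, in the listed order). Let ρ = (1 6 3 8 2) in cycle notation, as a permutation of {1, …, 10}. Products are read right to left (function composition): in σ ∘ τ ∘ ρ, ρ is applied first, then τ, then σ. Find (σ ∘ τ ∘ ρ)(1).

5

Apply the permutations in order: ρ(1) = 6, then τ(6) = 1, then σ(1) = 5. So (σ ∘ τ ∘ ρ)(1) = 5.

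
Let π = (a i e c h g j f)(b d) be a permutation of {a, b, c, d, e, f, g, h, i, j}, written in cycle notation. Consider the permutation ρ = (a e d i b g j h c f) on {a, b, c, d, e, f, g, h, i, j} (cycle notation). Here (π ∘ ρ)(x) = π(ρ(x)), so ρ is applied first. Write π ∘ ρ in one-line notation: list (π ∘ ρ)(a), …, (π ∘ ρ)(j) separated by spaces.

(π ∘ ρ)(x) = π(ρ(x)). Computing each image: π(ρ(a)) = π(e) = c, π(ρ(b)) = π(g) = j, π(ρ(c)) = π(f) = a, π(ρ(d)) = π(i) = e, π(ρ(e)) = π(d) = b, π(ρ(f)) = π(a) = i, π(ρ(g)) = π(j) = f, π(ρ(h)) = π(c) = h, π(ρ(i)) = π(b) = d, π(ρ(j)) = π(h) = g.
Hence π ∘ ρ = [c j a e b i f h d g].

c j a e b i f h d g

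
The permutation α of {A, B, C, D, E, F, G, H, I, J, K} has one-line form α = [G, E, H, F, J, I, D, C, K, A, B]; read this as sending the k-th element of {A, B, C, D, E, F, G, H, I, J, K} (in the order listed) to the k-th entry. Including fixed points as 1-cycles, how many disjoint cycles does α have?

2

The cycle decomposition is (A, G, D, F, I, K, B, E, J)(C, H), which has 2 cycles (counting 1-cycles).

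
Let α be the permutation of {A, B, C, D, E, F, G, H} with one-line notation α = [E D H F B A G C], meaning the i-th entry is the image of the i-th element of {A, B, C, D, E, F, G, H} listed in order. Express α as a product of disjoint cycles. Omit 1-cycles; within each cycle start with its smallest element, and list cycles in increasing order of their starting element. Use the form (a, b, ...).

(A, E, B, D, F)(C, H)

Iterating α from A gives A → E → B → D → F → A; that is the 5-cycle (A, E, B, D, F).
Continuing from each remaining unvisited element yields (A, E, B, D, F)(C, H).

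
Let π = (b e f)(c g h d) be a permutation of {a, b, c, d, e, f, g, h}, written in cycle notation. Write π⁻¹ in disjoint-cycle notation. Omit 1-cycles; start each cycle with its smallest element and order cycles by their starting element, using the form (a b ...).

(b f e)(c d h g)

The inverse reverses each cycle.
After reversing and putting each cycle's least element first, π⁻¹ = (b f e)(c d h g).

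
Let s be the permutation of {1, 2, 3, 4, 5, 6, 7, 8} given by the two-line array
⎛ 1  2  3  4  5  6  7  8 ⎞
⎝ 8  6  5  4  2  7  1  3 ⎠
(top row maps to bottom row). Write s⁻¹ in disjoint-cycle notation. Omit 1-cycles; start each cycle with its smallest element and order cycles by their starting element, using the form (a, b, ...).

(1, 7, 6, 2, 5, 3, 8)

First write s in disjoint cycles: (1, 8, 3, 5, 2, 6, 7).
The inverse reverses every cycle; in canonical form, s⁻¹ = (1, 7, 6, 2, 5, 3, 8).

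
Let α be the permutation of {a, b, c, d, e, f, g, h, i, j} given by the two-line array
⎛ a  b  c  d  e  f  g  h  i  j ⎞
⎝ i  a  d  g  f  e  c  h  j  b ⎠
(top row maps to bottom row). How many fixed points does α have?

1

The fixed points (elements with α(x) = x) are {h}, so there is 1.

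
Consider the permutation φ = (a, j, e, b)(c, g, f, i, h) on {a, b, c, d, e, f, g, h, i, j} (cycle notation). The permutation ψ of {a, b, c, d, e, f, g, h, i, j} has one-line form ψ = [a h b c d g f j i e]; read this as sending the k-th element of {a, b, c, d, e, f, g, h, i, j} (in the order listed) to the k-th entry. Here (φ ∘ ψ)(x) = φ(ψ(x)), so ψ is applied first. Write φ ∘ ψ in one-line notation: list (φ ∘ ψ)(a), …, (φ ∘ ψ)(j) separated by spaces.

j c a g d f i e h b

For each element, apply ψ then φ: a → a → j; b → h → c; c → b → a; d → c → g; e → d → d; f → g → f; g → f → i; h → j → e; i → i → h; j → e → b.
So φ ∘ ψ in one-line form is j c a g d f i e h b.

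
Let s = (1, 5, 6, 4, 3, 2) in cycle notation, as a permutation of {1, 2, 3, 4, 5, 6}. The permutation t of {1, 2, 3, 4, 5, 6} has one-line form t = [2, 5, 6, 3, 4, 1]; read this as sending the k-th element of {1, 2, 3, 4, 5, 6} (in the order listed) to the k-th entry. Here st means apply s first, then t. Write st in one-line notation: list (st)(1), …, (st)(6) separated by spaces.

For each element, apply s then t: 1 → 5 → 4; 2 → 1 → 2; 3 → 2 → 5; 4 → 3 → 6; 5 → 6 → 1; 6 → 4 → 3.
Collecting the images, st = [4 2 5 6 1 3].

4 2 5 6 1 3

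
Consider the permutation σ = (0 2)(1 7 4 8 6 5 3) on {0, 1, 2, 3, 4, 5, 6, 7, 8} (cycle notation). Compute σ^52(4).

5

4 lies in the 7-cycle (1 7 4 8 6 5 3).
On a 7-cycle, σ^7 is the identity, so σ^52 = σ^3 there (52 ≡ 3 mod 7).
Stepping 3 places around the cycle: 4 → 8 → 6 → 5.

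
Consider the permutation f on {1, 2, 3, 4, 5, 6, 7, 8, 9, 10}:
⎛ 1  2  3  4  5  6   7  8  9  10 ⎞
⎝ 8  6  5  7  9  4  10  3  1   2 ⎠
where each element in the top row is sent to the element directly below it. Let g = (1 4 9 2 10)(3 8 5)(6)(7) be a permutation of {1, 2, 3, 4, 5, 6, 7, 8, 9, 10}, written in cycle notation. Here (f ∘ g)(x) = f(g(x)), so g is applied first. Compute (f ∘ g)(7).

g(7) = 7, then f(7) = 10; composing gives (f ∘ g)(7) = 10.

10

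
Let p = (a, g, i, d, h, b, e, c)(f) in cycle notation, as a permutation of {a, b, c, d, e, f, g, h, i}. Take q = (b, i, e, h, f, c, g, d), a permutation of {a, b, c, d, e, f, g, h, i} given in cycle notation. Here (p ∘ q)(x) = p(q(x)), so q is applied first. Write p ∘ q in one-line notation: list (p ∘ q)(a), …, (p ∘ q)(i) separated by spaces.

Chase each element through q then p: a → a → g; b → i → d; c → g → i; d → b → e; e → h → b; f → c → a; g → d → h; h → f → f; i → e → c.
So p ∘ q in one-line form is g d i e b a h f c.

g d i e b a h f c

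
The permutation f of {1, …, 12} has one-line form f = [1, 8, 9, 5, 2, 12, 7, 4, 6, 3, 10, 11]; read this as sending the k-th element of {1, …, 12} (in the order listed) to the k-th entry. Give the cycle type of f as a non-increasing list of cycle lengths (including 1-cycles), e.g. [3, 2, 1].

[6, 4, 1, 1]

The disjoint cycles are (1)(2 8 4 5)(3 9 6 12 11 10)(7), with lengths 6, 4, 1, 1 in non-increasing order.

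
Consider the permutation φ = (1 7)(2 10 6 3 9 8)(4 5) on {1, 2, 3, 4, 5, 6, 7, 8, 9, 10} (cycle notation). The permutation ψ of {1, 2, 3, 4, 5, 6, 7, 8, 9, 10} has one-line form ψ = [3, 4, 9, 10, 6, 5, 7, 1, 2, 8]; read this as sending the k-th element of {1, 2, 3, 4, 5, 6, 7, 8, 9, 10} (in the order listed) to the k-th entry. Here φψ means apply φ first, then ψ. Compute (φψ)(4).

6

(φψ)(4) = ψ(φ(4)). φ(4) = 5, then ψ(5) = 6. So (φψ)(4) = 6.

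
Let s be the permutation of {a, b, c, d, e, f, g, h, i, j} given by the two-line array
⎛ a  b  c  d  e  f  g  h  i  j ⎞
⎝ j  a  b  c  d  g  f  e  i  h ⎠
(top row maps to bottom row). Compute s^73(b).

Tracing b → a → … returns to b after 7 steps, so b lies in a 7-cycle (a, j, h, e, d, c, b).
Powers repeat with period 7 on this cycle, and 73 mod 7 = 3, so s^73(b) = s^3(b).
Advancing 3 steps from b: b → a → j → h.

h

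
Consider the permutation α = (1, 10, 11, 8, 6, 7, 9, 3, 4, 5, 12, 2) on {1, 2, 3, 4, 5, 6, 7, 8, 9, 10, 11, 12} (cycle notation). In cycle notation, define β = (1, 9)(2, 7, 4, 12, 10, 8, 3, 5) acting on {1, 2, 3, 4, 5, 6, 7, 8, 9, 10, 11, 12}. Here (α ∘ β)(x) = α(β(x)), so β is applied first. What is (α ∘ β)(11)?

First apply β: β(11) = 11, then α(11) = 8. Thus (α ∘ β)(11) = 8.

8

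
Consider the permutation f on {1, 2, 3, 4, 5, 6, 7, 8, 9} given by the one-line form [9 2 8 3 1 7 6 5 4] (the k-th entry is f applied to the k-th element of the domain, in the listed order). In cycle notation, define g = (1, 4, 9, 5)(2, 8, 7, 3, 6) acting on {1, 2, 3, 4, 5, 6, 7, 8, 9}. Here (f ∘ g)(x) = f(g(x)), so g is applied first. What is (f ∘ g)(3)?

g(3) = 6, then f(6) = 7; composing gives (f ∘ g)(3) = 7.

7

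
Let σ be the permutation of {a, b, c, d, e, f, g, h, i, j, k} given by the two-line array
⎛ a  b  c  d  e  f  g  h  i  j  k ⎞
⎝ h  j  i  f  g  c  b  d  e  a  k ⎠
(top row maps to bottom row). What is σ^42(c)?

e

Tracing c → i → … returns to c after 10 steps, so c lies in a 10-cycle (a h d f c i e g b j).
Since the cycle has length 10, σ^42 acts on it the same as σ^2 (42 mod 10 = 2).
Stepping 2 places around the cycle: c → i → e.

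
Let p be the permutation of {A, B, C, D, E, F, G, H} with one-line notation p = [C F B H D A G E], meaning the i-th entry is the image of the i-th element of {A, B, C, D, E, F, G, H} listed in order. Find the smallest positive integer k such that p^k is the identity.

Decomposing into disjoint cycles gives cycle lengths 4, 3, 1.
The order is lcm(4, 3) = 12.

12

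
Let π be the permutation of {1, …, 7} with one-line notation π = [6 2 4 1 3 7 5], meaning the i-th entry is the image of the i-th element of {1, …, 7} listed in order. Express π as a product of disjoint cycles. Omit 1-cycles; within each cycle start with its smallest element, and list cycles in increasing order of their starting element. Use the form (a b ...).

Start at 1 and follow images: 1 → 6 → 7 → 5 → 3 → 4 → 1, giving the cycle (1 6 7 5 3 4).
Repeating from the next unused element and collecting all non-trivial cycles gives (1 6 7 5 3 4).

(1 6 7 5 3 4)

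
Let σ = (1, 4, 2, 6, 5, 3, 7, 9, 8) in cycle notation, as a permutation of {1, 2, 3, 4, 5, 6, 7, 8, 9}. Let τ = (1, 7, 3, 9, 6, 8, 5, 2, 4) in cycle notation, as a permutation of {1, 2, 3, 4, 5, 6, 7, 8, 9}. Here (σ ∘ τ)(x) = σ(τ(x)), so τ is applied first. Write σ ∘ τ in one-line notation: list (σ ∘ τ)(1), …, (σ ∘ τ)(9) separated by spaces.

(σ ∘ τ)(x) = σ(τ(x)). Computing each image: σ(τ(1)) = σ(7) = 9, σ(τ(2)) = σ(4) = 2, σ(τ(3)) = σ(9) = 8, σ(τ(4)) = σ(1) = 4, σ(τ(5)) = σ(2) = 6, σ(τ(6)) = σ(8) = 1, σ(τ(7)) = σ(3) = 7, σ(τ(8)) = σ(5) = 3, σ(τ(9)) = σ(6) = 5.
Hence σ ∘ τ = [9 2 8 4 6 1 7 3 5].

9 2 8 4 6 1 7 3 5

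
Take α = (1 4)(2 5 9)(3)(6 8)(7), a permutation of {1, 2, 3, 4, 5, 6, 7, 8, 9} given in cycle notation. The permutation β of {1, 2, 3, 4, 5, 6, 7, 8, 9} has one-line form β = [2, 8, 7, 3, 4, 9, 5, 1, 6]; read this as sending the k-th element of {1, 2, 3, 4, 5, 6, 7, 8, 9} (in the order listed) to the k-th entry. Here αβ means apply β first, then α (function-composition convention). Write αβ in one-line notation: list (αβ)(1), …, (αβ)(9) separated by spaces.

For each element, apply β then α: 1 → 2 → 5; 2 → 8 → 6; 3 → 7 → 7; 4 → 3 → 3; 5 → 4 → 1; 6 → 9 → 2; 7 → 5 → 9; 8 → 1 → 4; 9 → 6 → 8.
So αβ in one-line form is 5 6 7 3 1 2 9 4 8.

5 6 7 3 1 2 9 4 8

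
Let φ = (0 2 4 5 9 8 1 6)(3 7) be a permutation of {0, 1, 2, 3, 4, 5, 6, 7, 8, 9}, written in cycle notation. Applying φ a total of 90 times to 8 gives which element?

6

8 lies in the 8-cycle (0 2 4 5 9 8 1 6).
Since the cycle has length 8, φ^90 acts on it the same as φ^2 (90 mod 8 = 2).
Advancing 2 steps from 8: 8 → 1 → 6.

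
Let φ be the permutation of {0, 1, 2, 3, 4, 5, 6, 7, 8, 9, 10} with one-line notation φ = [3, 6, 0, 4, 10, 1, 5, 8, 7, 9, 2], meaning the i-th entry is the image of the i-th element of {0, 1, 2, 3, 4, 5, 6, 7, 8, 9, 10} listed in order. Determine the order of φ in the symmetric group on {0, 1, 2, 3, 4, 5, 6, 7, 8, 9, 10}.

30

Decomposing into disjoint cycles gives cycle lengths 5, 3, 2, 1.
Since disjoint cycles commute, ord(φ) = lcm(5, 3, 2) = 30.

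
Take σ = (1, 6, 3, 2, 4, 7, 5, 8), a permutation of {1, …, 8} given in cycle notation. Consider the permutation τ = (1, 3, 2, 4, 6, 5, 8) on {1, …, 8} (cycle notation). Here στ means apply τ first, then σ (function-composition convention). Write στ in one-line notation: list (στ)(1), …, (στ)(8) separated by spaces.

2 7 4 3 1 8 5 6

(στ)(x) = σ(τ(x)). Computing each image: σ(τ(1)) = σ(3) = 2, σ(τ(2)) = σ(4) = 7, σ(τ(3)) = σ(2) = 4, σ(τ(4)) = σ(6) = 3, σ(τ(5)) = σ(8) = 1, σ(τ(6)) = σ(5) = 8, σ(τ(7)) = σ(7) = 5, σ(τ(8)) = σ(1) = 6.
Hence στ = [2 7 4 3 1 8 5 6].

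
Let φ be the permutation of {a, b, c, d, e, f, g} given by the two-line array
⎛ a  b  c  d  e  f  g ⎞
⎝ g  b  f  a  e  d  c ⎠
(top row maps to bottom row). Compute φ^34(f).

c

Tracing f → d → … returns to f after 5 steps, so f lies in a 5-cycle (a, g, c, f, d).
On a 5-cycle, φ^5 is the identity, so φ^34 = φ^4 there (34 ≡ 4 mod 5).
Stepping 4 places around the cycle: f → d → a → g → c.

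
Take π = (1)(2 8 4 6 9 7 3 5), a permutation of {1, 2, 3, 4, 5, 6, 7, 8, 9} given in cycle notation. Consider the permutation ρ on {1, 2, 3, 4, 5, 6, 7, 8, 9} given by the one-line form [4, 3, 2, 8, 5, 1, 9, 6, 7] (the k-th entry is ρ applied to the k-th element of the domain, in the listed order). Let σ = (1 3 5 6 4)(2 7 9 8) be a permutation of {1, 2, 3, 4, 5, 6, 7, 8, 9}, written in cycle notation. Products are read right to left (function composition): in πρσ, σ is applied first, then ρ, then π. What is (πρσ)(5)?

1

(πρσ)(5) = π(ρ(σ(5))). σ(5) = 6, then ρ(6) = 1, then π(1) = 1, so the result is 1.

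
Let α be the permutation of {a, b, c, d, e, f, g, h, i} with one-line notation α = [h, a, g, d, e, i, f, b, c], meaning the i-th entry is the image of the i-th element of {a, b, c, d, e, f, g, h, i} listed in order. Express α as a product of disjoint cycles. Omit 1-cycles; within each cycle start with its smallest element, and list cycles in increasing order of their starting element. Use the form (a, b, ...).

(a, h, b)(c, g, f, i)

Start at a and follow images: a → h → b → a, giving the cycle (a, h, b).
Repeating from the next unused element and collecting all non-trivial cycles gives (a, h, b)(c, g, f, i).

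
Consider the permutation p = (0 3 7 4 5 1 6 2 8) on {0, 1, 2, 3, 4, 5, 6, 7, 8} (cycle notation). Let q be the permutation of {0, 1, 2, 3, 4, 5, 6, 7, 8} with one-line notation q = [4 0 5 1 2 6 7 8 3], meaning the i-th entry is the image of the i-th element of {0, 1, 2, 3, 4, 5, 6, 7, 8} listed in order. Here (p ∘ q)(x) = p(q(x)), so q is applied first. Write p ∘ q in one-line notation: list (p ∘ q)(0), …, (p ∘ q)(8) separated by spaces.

5 3 1 6 8 2 4 0 7

For each element, apply q then p: 0 → 4 → 5; 1 → 0 → 3; 2 → 5 → 1; 3 → 1 → 6; 4 → 2 → 8; 5 → 6 → 2; 6 → 7 → 4; 7 → 8 → 0; 8 → 3 → 7.
So p ∘ q in one-line form is 5 3 1 6 8 2 4 0 7.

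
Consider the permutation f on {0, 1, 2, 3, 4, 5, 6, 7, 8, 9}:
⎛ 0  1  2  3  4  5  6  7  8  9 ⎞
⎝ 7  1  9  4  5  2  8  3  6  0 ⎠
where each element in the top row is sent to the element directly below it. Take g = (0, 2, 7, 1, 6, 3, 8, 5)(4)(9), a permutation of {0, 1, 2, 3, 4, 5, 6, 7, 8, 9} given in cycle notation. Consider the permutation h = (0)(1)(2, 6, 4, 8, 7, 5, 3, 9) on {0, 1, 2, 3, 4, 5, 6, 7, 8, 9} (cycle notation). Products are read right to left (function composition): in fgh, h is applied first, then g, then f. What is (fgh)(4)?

(fgh)(4) = f(g(h(4))). h(4) = 8, then g(8) = 5, then f(5) = 2, so the result is 2.

2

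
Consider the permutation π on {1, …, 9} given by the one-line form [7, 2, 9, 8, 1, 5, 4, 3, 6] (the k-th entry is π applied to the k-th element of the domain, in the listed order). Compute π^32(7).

Tracing 7 → 4 → … returns to 7 after 8 steps, so 7 lies in an 8-cycle (1, 7, 4, 8, 3, 9, 6, 5).
Since the cycle has length 8, π^32 acts on it the same as π^0 (32 mod 8 = 0).
So π^32(7) = 7.

7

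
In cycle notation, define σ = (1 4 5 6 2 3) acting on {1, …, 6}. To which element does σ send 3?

1

Within (1 4 5 6 2 3), 3 ↦ 1.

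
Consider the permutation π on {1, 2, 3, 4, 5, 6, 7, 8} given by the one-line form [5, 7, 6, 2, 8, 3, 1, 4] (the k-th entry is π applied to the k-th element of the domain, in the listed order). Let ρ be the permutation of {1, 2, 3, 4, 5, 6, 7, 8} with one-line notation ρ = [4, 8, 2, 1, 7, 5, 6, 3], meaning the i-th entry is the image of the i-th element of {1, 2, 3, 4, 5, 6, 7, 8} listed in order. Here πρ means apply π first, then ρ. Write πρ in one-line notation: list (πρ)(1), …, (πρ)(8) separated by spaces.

Chase each element through π then ρ: 1 → 5 → 7; 2 → 7 → 6; 3 → 6 → 5; 4 → 2 → 8; 5 → 8 → 3; 6 → 3 → 2; 7 → 1 → 4; 8 → 4 → 1.
Collecting the images, πρ = [7 6 5 8 3 2 4 1].

7 6 5 8 3 2 4 1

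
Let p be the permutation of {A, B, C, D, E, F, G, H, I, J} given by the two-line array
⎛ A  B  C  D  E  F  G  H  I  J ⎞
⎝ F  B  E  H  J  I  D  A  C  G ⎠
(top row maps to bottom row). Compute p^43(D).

J

Tracing D → H → … returns to D after 9 steps, so D lies in a 9-cycle (A, F, I, C, E, J, G, D, H).
Since the cycle has length 9, p^43 acts on it the same as p^7 (43 mod 9 = 7).
Advancing 7 steps from D: D → H → A → F → I → C → E → J.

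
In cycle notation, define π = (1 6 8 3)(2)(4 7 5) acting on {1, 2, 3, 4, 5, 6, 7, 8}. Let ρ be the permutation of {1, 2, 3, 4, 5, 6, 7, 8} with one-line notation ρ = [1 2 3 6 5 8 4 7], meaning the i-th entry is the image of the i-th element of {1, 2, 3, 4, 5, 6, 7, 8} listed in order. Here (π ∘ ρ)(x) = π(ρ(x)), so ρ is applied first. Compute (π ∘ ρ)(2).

(π ∘ ρ)(2) = π(ρ(2)). ρ(2) = 2, then π(2) = 2. So (π ∘ ρ)(2) = 2.

2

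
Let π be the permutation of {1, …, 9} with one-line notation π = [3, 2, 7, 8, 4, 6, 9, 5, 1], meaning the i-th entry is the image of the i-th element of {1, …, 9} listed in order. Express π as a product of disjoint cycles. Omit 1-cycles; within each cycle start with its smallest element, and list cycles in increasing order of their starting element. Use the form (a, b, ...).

Iterating π from 1 gives 1 → 3 → 7 → 9 → 1; that is the 4-cycle (1, 3, 7, 9).
Continuing from each remaining unvisited element yields (1, 3, 7, 9)(4, 8, 5).

(1, 3, 7, 9)(4, 8, 5)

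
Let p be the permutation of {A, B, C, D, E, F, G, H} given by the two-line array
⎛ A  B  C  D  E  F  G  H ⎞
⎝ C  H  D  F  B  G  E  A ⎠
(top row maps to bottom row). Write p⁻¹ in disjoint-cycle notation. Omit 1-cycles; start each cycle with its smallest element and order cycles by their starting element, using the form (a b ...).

(A H B E G F D C)

First write p in disjoint cycles: (A C D F G E B H).
Reversing each cycle (and rotating so the smallest element leads) gives p⁻¹ = (A H B E G F D C).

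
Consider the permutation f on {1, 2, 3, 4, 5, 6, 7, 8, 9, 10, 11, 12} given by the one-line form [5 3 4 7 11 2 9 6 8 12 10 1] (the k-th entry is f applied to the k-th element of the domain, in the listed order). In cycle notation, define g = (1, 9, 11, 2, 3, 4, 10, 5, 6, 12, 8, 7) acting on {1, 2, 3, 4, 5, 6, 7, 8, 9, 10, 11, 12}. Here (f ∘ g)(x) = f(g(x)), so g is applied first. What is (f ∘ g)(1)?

8

g(1) = 9, then f(9) = 8; composing gives (f ∘ g)(1) = 8.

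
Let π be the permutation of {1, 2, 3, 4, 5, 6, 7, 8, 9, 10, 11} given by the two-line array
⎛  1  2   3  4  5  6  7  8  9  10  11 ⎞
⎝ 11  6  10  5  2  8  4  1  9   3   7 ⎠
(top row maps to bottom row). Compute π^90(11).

4

Tracing 11 → 7 → … returns to 11 after 8 steps, so 11 lies in an 8-cycle (1 11 7 4 5 2 6 8).
Since the cycle has length 8, π^90 acts on it the same as π^2 (90 mod 8 = 2).
Advancing 2 steps from 11: 11 → 7 → 4.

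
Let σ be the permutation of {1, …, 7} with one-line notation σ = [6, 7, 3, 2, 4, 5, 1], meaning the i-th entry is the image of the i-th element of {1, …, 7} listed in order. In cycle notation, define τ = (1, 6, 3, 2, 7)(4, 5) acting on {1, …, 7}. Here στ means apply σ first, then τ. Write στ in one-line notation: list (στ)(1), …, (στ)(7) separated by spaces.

(στ)(x) = τ(σ(x)). Computing each image: τ(σ(1)) = τ(6) = 3, τ(σ(2)) = τ(7) = 1, τ(σ(3)) = τ(3) = 2, τ(σ(4)) = τ(2) = 7, τ(σ(5)) = τ(4) = 5, τ(σ(6)) = τ(5) = 4, τ(σ(7)) = τ(1) = 6.
Hence στ = [3 1 2 7 5 4 6].

3 1 2 7 5 4 6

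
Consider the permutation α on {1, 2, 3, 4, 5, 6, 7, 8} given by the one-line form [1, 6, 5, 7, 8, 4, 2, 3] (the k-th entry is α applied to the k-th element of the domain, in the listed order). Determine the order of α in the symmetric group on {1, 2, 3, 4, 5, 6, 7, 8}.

12

The disjoint-cycle form of α has cycle lengths 4, 3, 1.
Since disjoint cycles commute, ord(α) = lcm(4, 3) = 12.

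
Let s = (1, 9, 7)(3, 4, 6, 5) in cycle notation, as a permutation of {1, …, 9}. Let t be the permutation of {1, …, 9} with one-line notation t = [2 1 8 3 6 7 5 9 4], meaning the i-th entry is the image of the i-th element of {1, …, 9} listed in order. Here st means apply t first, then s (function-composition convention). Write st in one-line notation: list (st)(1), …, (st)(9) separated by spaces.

2 9 8 4 5 1 3 7 6

(st)(x) = s(t(x)). Computing each image: s(t(1)) = s(2) = 2, s(t(2)) = s(1) = 9, s(t(3)) = s(8) = 8, s(t(4)) = s(3) = 4, s(t(5)) = s(6) = 5, s(t(6)) = s(7) = 1, s(t(7)) = s(5) = 3, s(t(8)) = s(9) = 7, s(t(9)) = s(4) = 6.
Hence st = [2 9 8 4 5 1 3 7 6].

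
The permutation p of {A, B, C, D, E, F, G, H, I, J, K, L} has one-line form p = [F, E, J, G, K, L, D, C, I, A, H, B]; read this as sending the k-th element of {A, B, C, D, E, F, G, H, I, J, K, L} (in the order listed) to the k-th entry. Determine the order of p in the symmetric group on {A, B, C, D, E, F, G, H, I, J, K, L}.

The disjoint-cycle form of p has cycle lengths 9, 2, 1.
Since disjoint cycles commute, ord(p) = lcm(9, 2) = 18.

18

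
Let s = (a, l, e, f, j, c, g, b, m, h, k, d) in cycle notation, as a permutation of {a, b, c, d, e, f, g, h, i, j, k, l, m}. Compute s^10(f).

l

f lies in the 12-cycle (a, l, e, f, j, c, g, b, m, h, k, d).
Advancing 10 steps from f: f → j → c → g → b → m → h → k → d → a → l.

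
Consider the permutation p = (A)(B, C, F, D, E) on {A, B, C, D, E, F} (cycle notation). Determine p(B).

C

B appears in (B, C, F, D, E); the next entry (wrapping around) is C.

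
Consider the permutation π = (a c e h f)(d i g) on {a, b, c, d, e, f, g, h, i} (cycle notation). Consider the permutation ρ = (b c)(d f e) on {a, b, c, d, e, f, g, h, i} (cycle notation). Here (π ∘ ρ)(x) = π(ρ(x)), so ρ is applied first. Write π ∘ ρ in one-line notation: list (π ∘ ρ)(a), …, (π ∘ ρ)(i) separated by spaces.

Chase each element through ρ then π: a → a → c; b → c → e; c → b → b; d → f → a; e → d → i; f → e → h; g → g → d; h → h → f; i → i → g.
Collecting the images, π ∘ ρ = [c e b a i h d f g].

c e b a i h d f g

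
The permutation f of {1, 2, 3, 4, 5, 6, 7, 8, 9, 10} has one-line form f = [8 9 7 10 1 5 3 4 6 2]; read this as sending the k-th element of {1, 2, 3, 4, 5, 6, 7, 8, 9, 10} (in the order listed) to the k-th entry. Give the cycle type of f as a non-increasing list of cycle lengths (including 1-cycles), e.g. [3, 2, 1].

The disjoint cycles are (1, 8, 4, 10, 2, 9, 6, 5)(3, 7), with lengths 8, 2 in non-increasing order.

[8, 2]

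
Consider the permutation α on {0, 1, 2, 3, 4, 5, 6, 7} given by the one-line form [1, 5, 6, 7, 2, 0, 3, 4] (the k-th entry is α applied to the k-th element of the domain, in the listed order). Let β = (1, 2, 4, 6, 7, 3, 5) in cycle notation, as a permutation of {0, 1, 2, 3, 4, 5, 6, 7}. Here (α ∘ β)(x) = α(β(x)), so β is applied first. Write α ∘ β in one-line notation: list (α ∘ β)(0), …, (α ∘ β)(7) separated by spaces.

Chase each element through β then α: 0 → 0 → 1; 1 → 2 → 6; 2 → 4 → 2; 3 → 5 → 0; 4 → 6 → 3; 5 → 1 → 5; 6 → 7 → 4; 7 → 3 → 7.
So α ∘ β in one-line form is 1 6 2 0 3 5 4 7.

1 6 2 0 3 5 4 7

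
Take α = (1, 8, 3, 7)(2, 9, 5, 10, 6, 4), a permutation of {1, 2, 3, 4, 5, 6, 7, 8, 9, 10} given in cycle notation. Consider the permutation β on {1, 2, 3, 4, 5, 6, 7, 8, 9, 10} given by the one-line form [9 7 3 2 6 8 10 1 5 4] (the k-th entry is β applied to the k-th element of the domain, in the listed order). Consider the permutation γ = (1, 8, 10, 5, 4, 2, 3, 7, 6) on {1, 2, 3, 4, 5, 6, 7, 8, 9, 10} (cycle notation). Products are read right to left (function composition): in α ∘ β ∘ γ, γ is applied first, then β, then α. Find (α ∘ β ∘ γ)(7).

(α ∘ β ∘ γ)(7) = α(β(γ(7))). γ(7) = 6, then β(6) = 8, then α(8) = 3, so the result is 3.

3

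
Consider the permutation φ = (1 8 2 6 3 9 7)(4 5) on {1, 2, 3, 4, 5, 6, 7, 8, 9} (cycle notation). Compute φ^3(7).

2

7 lies in the 7-cycle (1 8 2 6 3 9 7).
Advancing 3 steps from 7: 7 → 1 → 8 → 2.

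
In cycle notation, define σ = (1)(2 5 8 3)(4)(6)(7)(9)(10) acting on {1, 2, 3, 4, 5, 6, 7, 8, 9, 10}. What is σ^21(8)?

8 lies in the 4-cycle (2 5 8 3).
Powers repeat with period 4 on this cycle, and 21 mod 4 = 1, so σ^21(8) = σ^1(8).
Advancing 1 step from 8: 8 → 3.

3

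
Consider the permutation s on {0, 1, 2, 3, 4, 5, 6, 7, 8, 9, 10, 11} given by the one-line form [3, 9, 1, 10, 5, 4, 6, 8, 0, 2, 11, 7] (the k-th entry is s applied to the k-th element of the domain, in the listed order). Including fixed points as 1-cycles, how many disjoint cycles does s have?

4

The cycle decomposition is (0 3 10 11 7 8)(1 9 2)(4 5)(6), which has 4 cycles (counting 1-cycles).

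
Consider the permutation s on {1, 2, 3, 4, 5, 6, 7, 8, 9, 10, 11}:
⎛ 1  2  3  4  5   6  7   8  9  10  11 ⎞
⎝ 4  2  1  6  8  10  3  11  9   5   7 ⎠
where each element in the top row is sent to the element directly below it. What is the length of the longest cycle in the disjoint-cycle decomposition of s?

9

Decomposing into disjoint cycles gives (1 4 6 10 5 8 11 7 3); the longest has length 9.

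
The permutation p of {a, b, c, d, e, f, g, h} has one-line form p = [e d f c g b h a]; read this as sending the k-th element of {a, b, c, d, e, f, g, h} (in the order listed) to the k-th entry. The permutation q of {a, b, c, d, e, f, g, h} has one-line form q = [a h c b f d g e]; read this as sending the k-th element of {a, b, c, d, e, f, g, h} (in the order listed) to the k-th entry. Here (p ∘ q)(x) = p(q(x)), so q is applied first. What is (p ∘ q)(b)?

a

q(b) = h, then p(h) = a; composing gives (p ∘ q)(b) = a.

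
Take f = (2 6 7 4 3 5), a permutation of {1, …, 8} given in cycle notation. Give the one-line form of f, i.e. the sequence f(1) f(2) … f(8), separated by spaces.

1 6 5 3 2 7 4 8

Image by image: 1→1, 2→6, 3→5, 4→3, 5→2, 6→7, 7→4, 8→8.
Listing these in domain order gives 1 6 5 3 2 7 4 8.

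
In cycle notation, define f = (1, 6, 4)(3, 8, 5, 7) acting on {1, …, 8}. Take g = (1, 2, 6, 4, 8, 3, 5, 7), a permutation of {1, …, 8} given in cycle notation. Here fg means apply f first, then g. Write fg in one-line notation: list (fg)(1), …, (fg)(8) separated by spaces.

Chase each element through f then g: 1 → 6 → 4; 2 → 2 → 6; 3 → 8 → 3; 4 → 1 → 2; 5 → 7 → 1; 6 → 4 → 8; 7 → 3 → 5; 8 → 5 → 7.
Collecting the images, fg = [4 6 3 2 1 8 5 7].

4 6 3 2 1 8 5 7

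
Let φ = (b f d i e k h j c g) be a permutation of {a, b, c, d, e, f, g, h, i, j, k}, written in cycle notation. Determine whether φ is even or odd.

The cycle lengths are 10, 1.
A cycle of length ℓ contributes ℓ−1 transpositions, so φ is a product of 9 transpositions — odd.

odd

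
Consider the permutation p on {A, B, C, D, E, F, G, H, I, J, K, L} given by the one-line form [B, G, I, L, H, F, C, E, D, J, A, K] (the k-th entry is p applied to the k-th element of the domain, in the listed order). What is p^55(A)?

Tracing A → B → … returns to A after 8 steps, so A lies in an 8-cycle (A, B, G, C, I, D, L, K).
On an 8-cycle, p^8 is the identity, so p^55 = p^7 there (55 ≡ 7 mod 8).
Stepping 7 places around the cycle: A → B → G → C → I → D → L → K.

K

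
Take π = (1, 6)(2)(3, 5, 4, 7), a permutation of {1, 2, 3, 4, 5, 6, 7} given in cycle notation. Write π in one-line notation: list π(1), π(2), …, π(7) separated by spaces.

Reading each image from the cycles: 1→6, 2→2, 3→5, 4→7, 5→4, 6→1, 7→3.
Listing these in domain order gives 6 2 5 7 4 1 3.

6 2 5 7 4 1 3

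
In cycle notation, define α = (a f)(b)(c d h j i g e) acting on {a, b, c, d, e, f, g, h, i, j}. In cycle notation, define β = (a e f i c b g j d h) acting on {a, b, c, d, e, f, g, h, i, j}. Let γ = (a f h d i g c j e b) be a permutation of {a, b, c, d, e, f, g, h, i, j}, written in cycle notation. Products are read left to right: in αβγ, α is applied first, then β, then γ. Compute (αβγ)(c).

d

Apply the permutations in order: α(c) = d, then β(d) = h, then γ(h) = d. So (αβγ)(c) = d.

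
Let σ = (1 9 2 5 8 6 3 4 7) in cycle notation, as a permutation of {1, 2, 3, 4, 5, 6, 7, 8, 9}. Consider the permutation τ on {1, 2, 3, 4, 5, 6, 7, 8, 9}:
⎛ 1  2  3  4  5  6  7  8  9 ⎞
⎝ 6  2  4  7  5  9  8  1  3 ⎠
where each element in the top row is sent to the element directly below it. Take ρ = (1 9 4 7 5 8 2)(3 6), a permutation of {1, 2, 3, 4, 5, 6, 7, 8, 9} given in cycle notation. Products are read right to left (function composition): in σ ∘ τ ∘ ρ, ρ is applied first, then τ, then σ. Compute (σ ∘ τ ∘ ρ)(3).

Apply the permutations in order: ρ(3) = 6, then τ(6) = 9, then σ(9) = 2. So (σ ∘ τ ∘ ρ)(3) = 2.

2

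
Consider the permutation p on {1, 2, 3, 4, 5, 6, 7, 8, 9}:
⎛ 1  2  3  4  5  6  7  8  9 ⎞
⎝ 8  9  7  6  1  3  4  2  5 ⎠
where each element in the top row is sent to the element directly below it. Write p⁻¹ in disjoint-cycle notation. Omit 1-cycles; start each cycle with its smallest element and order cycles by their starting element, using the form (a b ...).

(1 5 9 2 8)(3 6 4 7)

First write p in disjoint cycles: (1 8 2 9 5)(3 7 4 6).
Reversing each cycle (and rotating so the smallest element leads) gives p⁻¹ = (1 5 9 2 8)(3 6 4 7).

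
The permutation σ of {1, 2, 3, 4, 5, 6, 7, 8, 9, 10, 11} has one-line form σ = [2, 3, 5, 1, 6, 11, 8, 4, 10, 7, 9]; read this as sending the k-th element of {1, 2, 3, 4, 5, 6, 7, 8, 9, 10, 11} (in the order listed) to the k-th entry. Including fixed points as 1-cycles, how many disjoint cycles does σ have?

The cycle decomposition is (1, 2, 3, 5, 6, 11, 9, 10, 7, 8, 4), which has 1 cycle (counting 1-cycles).

1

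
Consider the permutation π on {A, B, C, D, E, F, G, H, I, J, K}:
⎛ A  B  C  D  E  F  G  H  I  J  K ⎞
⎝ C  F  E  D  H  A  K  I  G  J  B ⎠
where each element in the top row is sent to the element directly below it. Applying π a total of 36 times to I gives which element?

I

Tracing I → G → … returns to I after 9 steps, so I lies in a 9-cycle (A, C, E, H, I, G, K, B, F).
On a 9-cycle, π^9 is the identity, so π^36 = π^0 there (36 ≡ 0 mod 9).
So π^36(I) = I.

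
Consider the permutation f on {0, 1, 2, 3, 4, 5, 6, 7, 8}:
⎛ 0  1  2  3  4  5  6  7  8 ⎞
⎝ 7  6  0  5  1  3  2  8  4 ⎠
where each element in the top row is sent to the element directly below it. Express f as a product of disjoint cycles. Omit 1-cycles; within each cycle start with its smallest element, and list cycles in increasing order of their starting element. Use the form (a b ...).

Start at 0 and follow images: 0 → 7 → 8 → 4 → 1 → 6 → 2 → 0, giving the cycle (0 7 8 4 1 6 2).
Continuing from each remaining unvisited element yields (0 7 8 4 1 6 2)(3 5).

(0 7 8 4 1 6 2)(3 5)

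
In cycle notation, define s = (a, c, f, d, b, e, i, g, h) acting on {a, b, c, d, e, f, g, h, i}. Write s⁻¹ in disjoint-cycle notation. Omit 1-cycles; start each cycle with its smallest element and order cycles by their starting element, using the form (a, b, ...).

(a, h, g, i, e, b, d, f, c)

Inverting a permutation written in cycle notation just reverses the order within every cycle.
After reversing and putting each cycle's least element first, s⁻¹ = (a, h, g, i, e, b, d, f, c).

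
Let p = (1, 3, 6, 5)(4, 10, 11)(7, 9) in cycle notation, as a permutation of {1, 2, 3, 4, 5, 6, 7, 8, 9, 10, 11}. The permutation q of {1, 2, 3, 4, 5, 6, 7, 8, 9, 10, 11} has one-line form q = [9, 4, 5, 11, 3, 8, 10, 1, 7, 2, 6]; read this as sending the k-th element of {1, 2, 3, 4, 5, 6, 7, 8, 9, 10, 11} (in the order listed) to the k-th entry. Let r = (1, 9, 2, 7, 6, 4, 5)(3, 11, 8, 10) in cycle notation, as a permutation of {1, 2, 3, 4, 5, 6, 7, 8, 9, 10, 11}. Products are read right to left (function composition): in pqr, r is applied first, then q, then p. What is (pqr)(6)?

4

(pqr)(6) = p(q(r(6))). r(6) = 4, then q(4) = 11, then p(11) = 4, so the result is 4.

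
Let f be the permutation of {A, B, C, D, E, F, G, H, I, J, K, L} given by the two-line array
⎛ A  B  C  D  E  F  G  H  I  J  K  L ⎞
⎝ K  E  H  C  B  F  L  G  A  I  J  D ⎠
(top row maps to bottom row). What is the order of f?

20

Writing f as disjoint cycles, the cycle lengths are 5, 4, 2, 1.
Since disjoint cycles commute, ord(f) = lcm(5, 4, 2) = 20.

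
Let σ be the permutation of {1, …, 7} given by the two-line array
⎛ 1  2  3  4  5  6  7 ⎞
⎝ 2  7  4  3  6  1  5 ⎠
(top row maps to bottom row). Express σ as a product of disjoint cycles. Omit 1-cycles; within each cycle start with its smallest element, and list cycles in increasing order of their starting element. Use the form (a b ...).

From 1: 1 → 2 → 7 → 5 → 6 → 1, closing the cycle (1 2 7 5 6).
Repeating from the next unused element and collecting all non-trivial cycles gives (1 2 7 5 6)(3 4).

(1 2 7 5 6)(3 4)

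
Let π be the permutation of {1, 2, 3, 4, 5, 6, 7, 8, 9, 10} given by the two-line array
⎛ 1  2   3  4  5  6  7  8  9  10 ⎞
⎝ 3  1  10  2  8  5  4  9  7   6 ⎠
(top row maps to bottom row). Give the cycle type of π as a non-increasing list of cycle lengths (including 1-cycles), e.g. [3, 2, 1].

[10]

The disjoint cycles are (1 3 10 6 5 8 9 7 4 2), with lengths 10 in non-increasing order.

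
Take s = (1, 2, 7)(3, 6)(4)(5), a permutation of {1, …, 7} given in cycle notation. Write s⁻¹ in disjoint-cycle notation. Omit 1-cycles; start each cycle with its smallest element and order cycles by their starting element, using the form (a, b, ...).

Inverting a permutation written in cycle notation just reverses the order within every cycle.
After reversing and putting each cycle's least element first, s⁻¹ = (1, 7, 2)(3, 6).

(1, 7, 2)(3, 6)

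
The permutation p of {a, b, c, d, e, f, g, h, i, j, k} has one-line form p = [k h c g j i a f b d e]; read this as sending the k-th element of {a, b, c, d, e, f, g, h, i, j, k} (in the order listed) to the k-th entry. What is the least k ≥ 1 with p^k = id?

Writing p as disjoint cycles, the cycle lengths are 6, 4, 1.
The order is lcm(6, 4) = 12.

12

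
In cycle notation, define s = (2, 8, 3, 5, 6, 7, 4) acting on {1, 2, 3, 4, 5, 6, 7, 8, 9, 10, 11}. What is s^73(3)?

3 lies in the 7-cycle (2, 8, 3, 5, 6, 7, 4).
On a 7-cycle, s^7 is the identity, so s^73 = s^3 there (73 ≡ 3 mod 7).
Stepping 3 places around the cycle: 3 → 5 → 6 → 7.

7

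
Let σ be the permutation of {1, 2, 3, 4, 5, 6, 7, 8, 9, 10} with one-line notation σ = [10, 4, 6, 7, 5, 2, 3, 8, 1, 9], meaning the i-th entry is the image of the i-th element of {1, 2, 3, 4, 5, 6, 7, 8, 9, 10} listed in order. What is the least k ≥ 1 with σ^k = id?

Decomposing into disjoint cycles gives cycle lengths 5, 3, 1, 1.
Since disjoint cycles commute, ord(σ) = lcm(5, 3) = 15.

15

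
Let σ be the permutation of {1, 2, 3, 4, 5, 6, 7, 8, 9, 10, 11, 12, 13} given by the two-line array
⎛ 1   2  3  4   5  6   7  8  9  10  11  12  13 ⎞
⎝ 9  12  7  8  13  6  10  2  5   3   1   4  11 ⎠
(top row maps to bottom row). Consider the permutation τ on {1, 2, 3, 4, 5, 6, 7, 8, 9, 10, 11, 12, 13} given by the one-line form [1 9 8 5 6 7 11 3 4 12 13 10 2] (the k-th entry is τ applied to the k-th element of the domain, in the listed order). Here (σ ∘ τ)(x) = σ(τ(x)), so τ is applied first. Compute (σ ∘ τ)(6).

First apply τ: τ(6) = 7, then σ(7) = 10. Thus (σ ∘ τ)(6) = 10.

10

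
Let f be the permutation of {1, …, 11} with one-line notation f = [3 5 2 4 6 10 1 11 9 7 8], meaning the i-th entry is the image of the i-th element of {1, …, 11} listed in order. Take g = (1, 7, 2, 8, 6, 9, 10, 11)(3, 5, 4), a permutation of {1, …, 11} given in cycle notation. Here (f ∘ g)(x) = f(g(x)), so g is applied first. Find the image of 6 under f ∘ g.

9

(f ∘ g)(6) = f(g(6)). g(6) = 9, then f(9) = 9. So (f ∘ g)(6) = 9.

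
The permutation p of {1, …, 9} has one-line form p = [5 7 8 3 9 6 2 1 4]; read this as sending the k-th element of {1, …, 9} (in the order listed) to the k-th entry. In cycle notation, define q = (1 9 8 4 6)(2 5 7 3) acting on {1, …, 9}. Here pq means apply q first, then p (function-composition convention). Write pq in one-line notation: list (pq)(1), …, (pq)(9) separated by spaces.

(pq)(x) = p(q(x)). Computing each image: p(q(1)) = p(9) = 4, p(q(2)) = p(5) = 9, p(q(3)) = p(2) = 7, p(q(4)) = p(6) = 6, p(q(5)) = p(7) = 2, p(q(6)) = p(1) = 5, p(q(7)) = p(3) = 8, p(q(8)) = p(4) = 3, p(q(9)) = p(8) = 1.
Hence pq = [4 9 7 6 2 5 8 3 1].

4 9 7 6 2 5 8 3 1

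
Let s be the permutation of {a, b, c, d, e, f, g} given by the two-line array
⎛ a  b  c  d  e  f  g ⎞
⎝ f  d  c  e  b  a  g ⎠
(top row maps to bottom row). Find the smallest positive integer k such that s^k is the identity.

Decomposing into disjoint cycles gives cycle lengths 3, 2, 1, 1.
The order of s is the least common multiple of its cycle lengths: lcm(3, 2) = 6.

6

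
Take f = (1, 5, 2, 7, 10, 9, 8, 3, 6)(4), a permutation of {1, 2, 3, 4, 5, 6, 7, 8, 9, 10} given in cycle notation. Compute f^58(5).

9

5 lies in the 9-cycle (1, 5, 2, 7, 10, 9, 8, 3, 6).
On a 9-cycle, f^9 is the identity, so f^58 = f^4 there (58 ≡ 4 mod 9).
Stepping 4 places around the cycle: 5 → 2 → 7 → 10 → 9.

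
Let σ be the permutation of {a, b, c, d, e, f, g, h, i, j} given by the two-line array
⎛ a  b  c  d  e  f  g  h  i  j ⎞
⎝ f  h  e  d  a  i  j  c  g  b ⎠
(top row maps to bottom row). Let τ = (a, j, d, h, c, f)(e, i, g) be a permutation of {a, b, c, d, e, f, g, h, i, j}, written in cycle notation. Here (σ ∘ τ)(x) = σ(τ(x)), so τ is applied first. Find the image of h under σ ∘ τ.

τ(h) = c, then σ(c) = e; composing gives (σ ∘ τ)(h) = e.

e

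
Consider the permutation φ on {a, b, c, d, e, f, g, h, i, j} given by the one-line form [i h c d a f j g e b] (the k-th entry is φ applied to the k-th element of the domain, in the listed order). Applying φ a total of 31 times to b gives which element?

Tracing b → h → … returns to b after 4 steps, so b lies in a 4-cycle (b h g j).
Since the cycle has length 4, φ^31 acts on it the same as φ^3 (31 mod 4 = 3).
Stepping 3 places around the cycle: b → h → g → j.

j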